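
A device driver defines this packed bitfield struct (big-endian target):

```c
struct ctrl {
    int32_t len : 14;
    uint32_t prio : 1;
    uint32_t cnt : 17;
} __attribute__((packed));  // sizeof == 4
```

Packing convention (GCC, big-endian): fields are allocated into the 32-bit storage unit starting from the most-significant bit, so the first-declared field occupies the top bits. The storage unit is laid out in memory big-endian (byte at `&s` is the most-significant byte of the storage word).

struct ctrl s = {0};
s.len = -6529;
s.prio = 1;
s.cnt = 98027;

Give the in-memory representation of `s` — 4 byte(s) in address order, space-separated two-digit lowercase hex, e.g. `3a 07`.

99 ff 7e eb

len (14b) val=-6529 bits=0x267f at bit 18: 0x99fc0000
prio (1b) val=1 bits=0x1 at bit 17: 0x99fe0000
cnt (17b) val=98027 bits=0x17eeb at bit 0: 0x99ff7eeb
word = 0x99ff7eeb → big-endian bytes:
  [0]=0x99  [1]=0xff  [2]=0x7e  [3]=0xeb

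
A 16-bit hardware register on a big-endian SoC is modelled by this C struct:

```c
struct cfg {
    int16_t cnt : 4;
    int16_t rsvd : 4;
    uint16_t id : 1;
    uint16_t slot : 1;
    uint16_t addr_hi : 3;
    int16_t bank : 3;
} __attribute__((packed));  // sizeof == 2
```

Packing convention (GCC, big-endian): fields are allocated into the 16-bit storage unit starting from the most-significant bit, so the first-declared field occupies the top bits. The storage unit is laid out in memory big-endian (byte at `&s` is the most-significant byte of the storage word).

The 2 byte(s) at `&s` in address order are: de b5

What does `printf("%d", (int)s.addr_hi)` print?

[0]=0xde [1]=0xb5 (big-endian) → word 0xdeb5
cnt [12+:4] = (word>>12) & 0xf = 13
rsvd [8+:4] = (word>>8) & 0xf = 14
id [7+:1] = (word>>7) & 0x1 = 1
slot [6+:1] = (word>>6) & 0x1 = 0
addr_hi [3+:3] = (word>>3) & 0x7 = 6  ←
bank [0+:3] = (word>>0) & 0x7 = 5

6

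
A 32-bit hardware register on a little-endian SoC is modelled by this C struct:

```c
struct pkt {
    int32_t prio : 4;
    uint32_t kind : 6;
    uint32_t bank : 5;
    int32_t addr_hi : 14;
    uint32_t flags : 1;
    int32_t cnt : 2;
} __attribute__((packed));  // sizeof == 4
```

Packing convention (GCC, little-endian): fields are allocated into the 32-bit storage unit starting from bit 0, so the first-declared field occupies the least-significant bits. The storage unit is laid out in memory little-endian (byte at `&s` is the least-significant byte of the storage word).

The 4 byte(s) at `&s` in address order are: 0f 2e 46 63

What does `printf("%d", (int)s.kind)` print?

32

[0]=0x0f [1]=0x2e [2]=0x46 [3]=0x63 (little-endian) → word 0x63462e0f
prio:4 @ bit 0 → (0x63462e0f>>0)&0xf = 0xf
kind:6 @ bit 4 → (0x63462e0f>>4)&0x3f = 0x20  ←
bank:5 @ bit 10 → (0x63462e0f>>10)&0x1f = 0xb
addr_hi:14 @ bit 15 → (0x63462e0f>>15)&0x3fff = 0x68c
flags:1 @ bit 29 → (0x63462e0f>>29)&0x1 = 0x1
cnt:2 @ bit 30 → (0x63462e0f>>30)&0x3 = 0x1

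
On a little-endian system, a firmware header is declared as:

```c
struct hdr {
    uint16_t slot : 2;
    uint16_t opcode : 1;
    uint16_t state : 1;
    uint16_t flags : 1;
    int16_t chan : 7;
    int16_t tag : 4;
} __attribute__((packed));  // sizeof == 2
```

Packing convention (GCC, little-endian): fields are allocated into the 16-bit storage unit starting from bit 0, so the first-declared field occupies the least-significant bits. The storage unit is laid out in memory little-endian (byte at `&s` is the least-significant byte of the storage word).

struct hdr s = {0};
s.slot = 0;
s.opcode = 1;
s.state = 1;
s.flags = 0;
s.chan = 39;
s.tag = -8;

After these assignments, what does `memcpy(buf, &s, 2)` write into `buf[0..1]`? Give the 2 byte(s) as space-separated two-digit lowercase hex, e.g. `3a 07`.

slot:2 = 0 → 0x0 << 0 → word 0x0000
opcode:1 = 1 → 0x1 << 2 → word 0x0004
state:1 = 1 → 0x1 << 3 → word 0x000c
flags:1 = 0 → 0x0 << 4 → word 0x000c
chan:7 = 39 → 0x27 << 5 → word 0x04ec
tag:4 = -8 → 0x8 << 12 → word 0x84ec
word = 0x84ec → little-endian bytes:
  [0]=0xec  [1]=0x84

ec 84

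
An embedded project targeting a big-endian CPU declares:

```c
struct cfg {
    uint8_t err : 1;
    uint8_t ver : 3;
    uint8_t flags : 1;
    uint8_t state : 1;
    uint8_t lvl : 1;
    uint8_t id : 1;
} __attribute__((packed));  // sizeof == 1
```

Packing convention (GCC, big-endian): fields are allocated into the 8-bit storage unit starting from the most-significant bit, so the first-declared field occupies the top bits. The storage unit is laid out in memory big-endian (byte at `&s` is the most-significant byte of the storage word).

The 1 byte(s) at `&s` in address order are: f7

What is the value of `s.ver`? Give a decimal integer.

7

[0]=0xf7 (big-endian) → word 0xf7
err:1 @ bit 7 → (0xf7>>7)&0x1 = 0x1
ver:3 @ bit 4 → (0xf7>>4)&0x7 = 0x7  ←
flags:1 @ bit 3 → (0xf7>>3)&0x1 = 0x0
state:1 @ bit 2 → (0xf7>>2)&0x1 = 0x1
lvl:1 @ bit 1 → (0xf7>>1)&0x1 = 0x1
id:1 @ bit 0 → (0xf7>>0)&0x1 = 0x1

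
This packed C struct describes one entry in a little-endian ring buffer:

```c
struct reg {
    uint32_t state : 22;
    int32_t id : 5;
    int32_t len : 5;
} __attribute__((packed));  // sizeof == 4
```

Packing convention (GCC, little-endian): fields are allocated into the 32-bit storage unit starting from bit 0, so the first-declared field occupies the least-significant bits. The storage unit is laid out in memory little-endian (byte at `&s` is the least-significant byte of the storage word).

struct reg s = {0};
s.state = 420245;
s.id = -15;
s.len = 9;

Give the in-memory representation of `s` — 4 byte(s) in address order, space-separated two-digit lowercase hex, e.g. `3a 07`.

95 69 46 4c

[0+:22] state=420245 & 0x3fffff = 0x66995; word=0x00066995
[22+:5] id=-15 & 0x1f = 0x11; word=0x04466995
[27+:5] len=9 & 0x1f = 0x9; word=0x4c466995
word = 0x4c466995 → little-endian bytes:
  [0]=0x95  [1]=0x69  [2]=0x46  [3]=0x4c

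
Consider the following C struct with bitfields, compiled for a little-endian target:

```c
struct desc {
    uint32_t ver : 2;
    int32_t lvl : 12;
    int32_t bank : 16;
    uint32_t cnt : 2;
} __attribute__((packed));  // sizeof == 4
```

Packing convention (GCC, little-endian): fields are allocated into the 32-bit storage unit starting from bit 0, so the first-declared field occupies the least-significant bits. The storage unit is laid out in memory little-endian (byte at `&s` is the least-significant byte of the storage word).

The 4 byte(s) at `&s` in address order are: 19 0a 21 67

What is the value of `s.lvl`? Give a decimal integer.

[0]=0x19 [1]=0x0a [2]=0x21 [3]=0x67 (little-endian) → word 0x67210a19
ver [0+:2] = (word>>0) & 0x3 = 1
lvl [2+:12] = (word>>2) & 0xfff = 646  ←
bank [14+:16] = (word>>14) & 0xffff = 40068
cnt [30+:2] = (word>>30) & 0x3 = 1
lvl signed 12b, MSB=0: value = 646

646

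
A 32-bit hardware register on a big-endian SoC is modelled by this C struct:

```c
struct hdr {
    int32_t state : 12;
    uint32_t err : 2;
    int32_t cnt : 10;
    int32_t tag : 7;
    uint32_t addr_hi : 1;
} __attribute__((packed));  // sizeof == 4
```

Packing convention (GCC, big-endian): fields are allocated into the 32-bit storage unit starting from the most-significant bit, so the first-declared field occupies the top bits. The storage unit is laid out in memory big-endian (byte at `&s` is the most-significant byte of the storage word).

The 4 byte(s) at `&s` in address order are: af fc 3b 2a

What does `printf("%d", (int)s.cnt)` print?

[0]=0xaf [1]=0xfc [2]=0x3b [3]=0x2a (big-endian) → word 0xaffc3b2a
state:12 @ bit 20 → (0xaffc3b2a>>20)&0xfff = 0xaff
err:2 @ bit 18 → (0xaffc3b2a>>18)&0x3 = 0x3
cnt:10 @ bit 8 → (0xaffc3b2a>>8)&0x3ff = 0x3b  ←
tag:7 @ bit 1 → (0xaffc3b2a>>1)&0x7f = 0x15
addr_hi:1 @ bit 0 → (0xaffc3b2a>>0)&0x1 = 0x0
cnt signed 10b, MSB=0: value = 59

59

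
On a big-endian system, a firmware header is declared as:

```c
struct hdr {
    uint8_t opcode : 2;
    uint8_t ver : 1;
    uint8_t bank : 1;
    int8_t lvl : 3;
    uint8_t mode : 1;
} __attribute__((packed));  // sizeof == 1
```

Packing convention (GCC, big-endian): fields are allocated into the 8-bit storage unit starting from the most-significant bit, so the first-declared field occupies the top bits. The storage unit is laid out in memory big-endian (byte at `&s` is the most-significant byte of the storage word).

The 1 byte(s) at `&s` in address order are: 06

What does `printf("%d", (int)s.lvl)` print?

[0]=0x06 (big-endian) → word 0x06
opcode [6+:2] = (word>>6) & 0x3 = 0
ver [5+:1] = (word>>5) & 0x1 = 0
bank [4+:1] = (word>>4) & 0x1 = 0
lvl [1+:3] = (word>>1) & 0x7 = 3  ←
mode [0+:1] = (word>>0) & 0x1 = 0
lvl signed 3b, MSB=0: value = 3

3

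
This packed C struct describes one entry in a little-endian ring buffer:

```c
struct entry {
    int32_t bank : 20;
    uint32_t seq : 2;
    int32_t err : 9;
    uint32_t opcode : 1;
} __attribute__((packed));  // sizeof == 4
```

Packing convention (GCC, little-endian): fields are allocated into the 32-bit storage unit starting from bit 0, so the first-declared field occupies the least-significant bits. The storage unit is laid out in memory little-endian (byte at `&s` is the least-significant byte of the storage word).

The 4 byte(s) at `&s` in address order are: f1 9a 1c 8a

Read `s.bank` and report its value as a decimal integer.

-222479

[0]=0xf1 [1]=0x9a [2]=0x1c [3]=0x8a (little-endian) → word 0x8a1c9af1
bank [0+:20] = (word>>0) & 0xfffff = 826097  ←
seq [20+:2] = (word>>20) & 0x3 = 1
err [22+:9] = (word>>22) & 0x1ff = 40
opcode [31+:1] = (word>>31) & 0x1 = 1
bank signed 20b, MSB=1: 826097 - 1048576 = -222479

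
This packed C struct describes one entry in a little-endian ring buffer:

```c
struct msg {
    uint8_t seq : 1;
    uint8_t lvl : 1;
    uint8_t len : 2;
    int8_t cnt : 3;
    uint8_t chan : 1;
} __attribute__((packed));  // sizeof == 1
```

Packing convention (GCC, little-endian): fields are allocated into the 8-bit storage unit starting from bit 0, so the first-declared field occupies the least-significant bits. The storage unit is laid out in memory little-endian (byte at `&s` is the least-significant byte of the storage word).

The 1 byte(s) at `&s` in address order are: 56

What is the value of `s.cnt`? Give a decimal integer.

[0]=0x56 (little-endian) → word 0x56
seq:1 @ bit 0 → (0x56>>0)&0x1 = 0x0
lvl:1 @ bit 1 → (0x56>>1)&0x1 = 0x1
len:2 @ bit 2 → (0x56>>2)&0x3 = 0x1
cnt:3 @ bit 4 → (0x56>>4)&0x7 = 0x5  ←
chan:1 @ bit 7 → (0x56>>7)&0x1 = 0x0
cnt signed 3b, MSB=1: 5 - 8 = -3

-3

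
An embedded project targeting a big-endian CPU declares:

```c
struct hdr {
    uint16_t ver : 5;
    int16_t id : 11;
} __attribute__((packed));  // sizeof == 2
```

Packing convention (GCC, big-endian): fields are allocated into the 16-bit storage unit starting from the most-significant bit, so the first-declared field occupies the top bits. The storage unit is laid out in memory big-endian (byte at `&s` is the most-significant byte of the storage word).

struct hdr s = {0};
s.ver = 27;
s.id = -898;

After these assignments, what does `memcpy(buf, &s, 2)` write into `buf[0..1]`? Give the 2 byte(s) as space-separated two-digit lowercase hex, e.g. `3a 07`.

dc 7e

ver:5 = 27 → 0x1b << 11 → word 0xd800
id:11 = -898 → 0x47e << 0 → word 0xdc7e
word = 0xdc7e → big-endian bytes:
  [0]=0xdc  [1]=0x7e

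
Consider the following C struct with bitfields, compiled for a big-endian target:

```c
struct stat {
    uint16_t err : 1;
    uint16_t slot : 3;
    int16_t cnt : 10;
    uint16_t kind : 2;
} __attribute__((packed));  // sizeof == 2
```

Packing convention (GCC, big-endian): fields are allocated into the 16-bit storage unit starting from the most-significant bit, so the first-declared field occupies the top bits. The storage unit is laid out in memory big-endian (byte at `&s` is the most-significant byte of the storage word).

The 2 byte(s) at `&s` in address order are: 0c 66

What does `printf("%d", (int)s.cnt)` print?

-231

[0]=0x0c [1]=0x66 (big-endian) → word 0x0c66
err [15+:1] = (word>>15) & 0x1 = 0
slot [12+:3] = (word>>12) & 0x7 = 0
cnt [2+:10] = (word>>2) & 0x3ff = 793  ←
kind [0+:2] = (word>>0) & 0x3 = 2
cnt signed 10b, MSB=1: 793 - 1024 = -231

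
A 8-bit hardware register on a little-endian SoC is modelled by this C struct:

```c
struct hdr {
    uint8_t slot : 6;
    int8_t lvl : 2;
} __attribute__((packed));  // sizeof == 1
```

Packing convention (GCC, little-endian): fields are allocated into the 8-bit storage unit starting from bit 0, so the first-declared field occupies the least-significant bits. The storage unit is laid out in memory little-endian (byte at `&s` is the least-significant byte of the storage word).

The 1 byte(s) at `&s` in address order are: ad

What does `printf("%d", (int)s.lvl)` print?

-2

[0]=0xad (little-endian) → word 0xad
slot:6 @ bit 0 → (0xad>>0)&0x3f = 0x2d
lvl:2 @ bit 6 → (0xad>>6)&0x3 = 0x2  ←
lvl signed 2b, MSB=1: 2 - 4 = -2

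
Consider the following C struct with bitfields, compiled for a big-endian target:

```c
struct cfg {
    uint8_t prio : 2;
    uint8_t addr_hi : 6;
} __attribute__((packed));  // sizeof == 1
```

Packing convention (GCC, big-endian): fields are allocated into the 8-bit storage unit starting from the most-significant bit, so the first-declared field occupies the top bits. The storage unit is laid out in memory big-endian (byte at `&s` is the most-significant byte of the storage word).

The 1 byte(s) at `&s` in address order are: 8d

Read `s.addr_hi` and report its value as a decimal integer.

[0]=0x8d (big-endian) → word 0x8d
prio:2 @ bit 6 → (0x8d>>6)&0x3 = 0x2
addr_hi:6 @ bit 0 → (0x8d>>0)&0x3f = 0xd  ←

13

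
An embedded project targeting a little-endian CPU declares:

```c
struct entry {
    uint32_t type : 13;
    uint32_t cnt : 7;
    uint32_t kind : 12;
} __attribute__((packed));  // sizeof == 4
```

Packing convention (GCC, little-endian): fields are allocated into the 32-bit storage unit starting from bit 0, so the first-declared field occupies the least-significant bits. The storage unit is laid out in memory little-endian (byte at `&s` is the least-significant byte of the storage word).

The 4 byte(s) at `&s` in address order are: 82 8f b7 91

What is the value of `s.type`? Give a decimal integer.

[0]=0x82 [1]=0x8f [2]=0xb7 [3]=0x91 (little-endian) → word 0x91b78f82
type:13 @ bit 0 → (0x91b78f82>>0)&0x1fff = 0xf82  ←
cnt:7 @ bit 13 → (0x91b78f82>>13)&0x7f = 0x3c
kind:12 @ bit 20 → (0x91b78f82>>20)&0xfff = 0x91b

3970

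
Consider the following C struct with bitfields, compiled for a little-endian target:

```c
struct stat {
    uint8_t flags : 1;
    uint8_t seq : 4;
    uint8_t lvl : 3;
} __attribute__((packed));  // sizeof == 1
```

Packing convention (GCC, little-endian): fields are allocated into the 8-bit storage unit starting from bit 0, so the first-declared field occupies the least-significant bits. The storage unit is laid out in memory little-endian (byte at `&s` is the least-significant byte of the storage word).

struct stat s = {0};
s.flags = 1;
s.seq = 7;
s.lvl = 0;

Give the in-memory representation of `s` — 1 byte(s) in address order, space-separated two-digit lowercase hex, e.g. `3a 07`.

0f

flags:1 = 1 → 0x1 << 0 → word 0x01
seq:4 = 7 → 0x7 << 1 → word 0x0f
lvl:3 = 0 → 0x0 << 5 → word 0x0f
word = 0x0f → little-endian bytes:
  [0]=0x0f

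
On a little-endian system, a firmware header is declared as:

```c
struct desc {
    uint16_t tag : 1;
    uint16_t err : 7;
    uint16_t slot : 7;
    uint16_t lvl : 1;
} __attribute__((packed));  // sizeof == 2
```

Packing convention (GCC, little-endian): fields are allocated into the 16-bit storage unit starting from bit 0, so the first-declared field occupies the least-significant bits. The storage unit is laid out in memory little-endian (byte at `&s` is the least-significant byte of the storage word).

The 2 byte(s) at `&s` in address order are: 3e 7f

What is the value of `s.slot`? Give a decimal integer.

[0]=0x3e [1]=0x7f (little-endian) → word 0x7f3e
tag [0+:1] = (word>>0) & 0x1 = 0
err [1+:7] = (word>>1) & 0x7f = 31
slot [8+:7] = (word>>8) & 0x7f = 127  ←
lvl [15+:1] = (word>>15) & 0x1 = 0

127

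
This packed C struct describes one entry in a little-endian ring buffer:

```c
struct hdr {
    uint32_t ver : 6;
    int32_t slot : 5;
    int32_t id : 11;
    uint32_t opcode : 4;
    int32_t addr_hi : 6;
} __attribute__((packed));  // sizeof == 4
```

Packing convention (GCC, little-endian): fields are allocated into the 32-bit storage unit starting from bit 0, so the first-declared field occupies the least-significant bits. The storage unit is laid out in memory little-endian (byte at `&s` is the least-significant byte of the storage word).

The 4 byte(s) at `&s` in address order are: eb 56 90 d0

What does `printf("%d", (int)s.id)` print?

522

[0]=0xeb [1]=0x56 [2]=0x90 [3]=0xd0 (little-endian) → word 0xd09056eb
ver:6 @ bit 0 → (0xd09056eb>>0)&0x3f = 0x2b
slot:5 @ bit 6 → (0xd09056eb>>6)&0x1f = 0x1b
id:11 @ bit 11 → (0xd09056eb>>11)&0x7ff = 0x20a  ←
opcode:4 @ bit 22 → (0xd09056eb>>22)&0xf = 0x2
addr_hi:6 @ bit 26 → (0xd09056eb>>26)&0x3f = 0x34
id signed 11b, MSB=0: value = 522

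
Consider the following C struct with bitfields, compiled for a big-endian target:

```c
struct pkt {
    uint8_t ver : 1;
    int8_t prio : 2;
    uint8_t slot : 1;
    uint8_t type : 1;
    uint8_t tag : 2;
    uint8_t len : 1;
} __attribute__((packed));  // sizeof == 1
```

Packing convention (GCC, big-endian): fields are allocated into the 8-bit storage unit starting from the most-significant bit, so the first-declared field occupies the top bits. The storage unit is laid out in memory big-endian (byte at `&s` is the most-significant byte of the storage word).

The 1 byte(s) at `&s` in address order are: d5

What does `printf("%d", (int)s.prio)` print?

-2

[0]=0xd5 (big-endian) → word 0xd5
ver:1 @ bit 7 → (0xd5>>7)&0x1 = 0x1
prio:2 @ bit 5 → (0xd5>>5)&0x3 = 0x2  ←
slot:1 @ bit 4 → (0xd5>>4)&0x1 = 0x1
type:1 @ bit 3 → (0xd5>>3)&0x1 = 0x0
tag:2 @ bit 1 → (0xd5>>1)&0x3 = 0x2
len:1 @ bit 0 → (0xd5>>0)&0x1 = 0x1
prio signed 2b, MSB=1: 2 - 4 = -2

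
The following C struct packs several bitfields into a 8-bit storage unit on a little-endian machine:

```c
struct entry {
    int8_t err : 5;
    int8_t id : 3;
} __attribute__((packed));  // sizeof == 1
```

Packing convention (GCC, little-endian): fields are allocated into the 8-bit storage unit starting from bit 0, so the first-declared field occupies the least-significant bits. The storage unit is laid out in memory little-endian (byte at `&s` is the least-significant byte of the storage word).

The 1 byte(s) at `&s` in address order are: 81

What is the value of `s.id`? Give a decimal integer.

-4

[0]=0x81 (little-endian) → word 0x81
err [0+:5] = (word>>0) & 0x1f = 1
id [5+:3] = (word>>5) & 0x7 = 4  ←
id signed 3b, MSB=1: 4 - 8 = -4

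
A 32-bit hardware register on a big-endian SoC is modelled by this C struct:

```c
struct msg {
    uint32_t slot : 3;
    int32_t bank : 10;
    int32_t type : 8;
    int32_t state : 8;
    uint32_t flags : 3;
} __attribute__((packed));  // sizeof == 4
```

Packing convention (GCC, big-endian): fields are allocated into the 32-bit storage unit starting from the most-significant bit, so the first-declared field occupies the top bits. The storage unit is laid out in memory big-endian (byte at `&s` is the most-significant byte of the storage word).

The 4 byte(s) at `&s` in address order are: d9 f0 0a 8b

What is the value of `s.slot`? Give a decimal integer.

6

[0]=0xd9 [1]=0xf0 [2]=0x0a [3]=0x8b (big-endian) → word 0xd9f00a8b
slot:3 @ bit 29 → (0xd9f00a8b>>29)&0x7 = 0x6  ←
bank:10 @ bit 19 → (0xd9f00a8b>>19)&0x3ff = 0x33e
type:8 @ bit 11 → (0xd9f00a8b>>11)&0xff = 0x1
state:8 @ bit 3 → (0xd9f00a8b>>3)&0xff = 0x51
flags:3 @ bit 0 → (0xd9f00a8b>>0)&0x7 = 0x3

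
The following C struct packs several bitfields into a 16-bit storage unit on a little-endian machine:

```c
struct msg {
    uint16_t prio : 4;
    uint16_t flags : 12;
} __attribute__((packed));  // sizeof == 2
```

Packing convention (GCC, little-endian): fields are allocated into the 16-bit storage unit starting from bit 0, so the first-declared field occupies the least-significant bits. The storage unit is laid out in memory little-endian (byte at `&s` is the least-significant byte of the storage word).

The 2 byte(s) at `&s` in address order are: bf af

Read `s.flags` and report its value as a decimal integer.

[0]=0xbf [1]=0xaf (little-endian) → word 0xafbf
prio:4 @ bit 0 → (0xafbf>>0)&0xf = 0xf
flags:12 @ bit 4 → (0xafbf>>4)&0xfff = 0xafb  ←

2811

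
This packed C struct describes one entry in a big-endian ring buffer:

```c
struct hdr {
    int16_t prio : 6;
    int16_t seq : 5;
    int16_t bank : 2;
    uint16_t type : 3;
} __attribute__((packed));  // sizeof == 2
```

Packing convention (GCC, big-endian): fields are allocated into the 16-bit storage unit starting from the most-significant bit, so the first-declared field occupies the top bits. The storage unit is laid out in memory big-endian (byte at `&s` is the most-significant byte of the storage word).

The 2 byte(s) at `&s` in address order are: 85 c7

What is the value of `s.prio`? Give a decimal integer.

[0]=0x85 [1]=0xc7 (big-endian) → word 0x85c7
prio:6 @ bit 10 → (0x85c7>>10)&0x3f = 0x21  ←
seq:5 @ bit 5 → (0x85c7>>5)&0x1f = 0xe
bank:2 @ bit 3 → (0x85c7>>3)&0x3 = 0x0
type:3 @ bit 0 → (0x85c7>>0)&0x7 = 0x7
prio signed 6b, MSB=1: 33 - 64 = -31

-31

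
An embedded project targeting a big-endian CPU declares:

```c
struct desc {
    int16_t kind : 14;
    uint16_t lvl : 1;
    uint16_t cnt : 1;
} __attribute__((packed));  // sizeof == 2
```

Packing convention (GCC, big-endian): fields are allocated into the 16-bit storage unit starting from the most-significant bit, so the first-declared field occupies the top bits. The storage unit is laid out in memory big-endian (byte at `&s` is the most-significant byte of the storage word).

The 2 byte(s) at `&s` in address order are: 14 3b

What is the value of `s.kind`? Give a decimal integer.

1294

[0]=0x14 [1]=0x3b (big-endian) → word 0x143b
kind [2+:14] = (word>>2) & 0x3fff = 1294  ←
lvl [1+:1] = (word>>1) & 0x1 = 1
cnt [0+:1] = (word>>0) & 0x1 = 1
kind signed 14b, MSB=0: value = 1294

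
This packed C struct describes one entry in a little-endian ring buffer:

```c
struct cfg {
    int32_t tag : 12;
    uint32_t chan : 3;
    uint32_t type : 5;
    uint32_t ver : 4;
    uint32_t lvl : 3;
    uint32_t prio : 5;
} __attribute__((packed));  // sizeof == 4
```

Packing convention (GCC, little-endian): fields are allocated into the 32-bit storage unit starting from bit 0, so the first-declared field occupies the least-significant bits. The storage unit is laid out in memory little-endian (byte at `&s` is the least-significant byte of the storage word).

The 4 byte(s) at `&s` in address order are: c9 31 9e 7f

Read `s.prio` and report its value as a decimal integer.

15

[0]=0xc9 [1]=0x31 [2]=0x9e [3]=0x7f (little-endian) → word 0x7f9e31c9
tag:12 @ bit 0 → (0x7f9e31c9>>0)&0xfff = 0x1c9
chan:3 @ bit 12 → (0x7f9e31c9>>12)&0x7 = 0x3
type:5 @ bit 15 → (0x7f9e31c9>>15)&0x1f = 0x1c
ver:4 @ bit 20 → (0x7f9e31c9>>20)&0xf = 0x9
lvl:3 @ bit 24 → (0x7f9e31c9>>24)&0x7 = 0x7
prio:5 @ bit 27 → (0x7f9e31c9>>27)&0x1f = 0xf  ←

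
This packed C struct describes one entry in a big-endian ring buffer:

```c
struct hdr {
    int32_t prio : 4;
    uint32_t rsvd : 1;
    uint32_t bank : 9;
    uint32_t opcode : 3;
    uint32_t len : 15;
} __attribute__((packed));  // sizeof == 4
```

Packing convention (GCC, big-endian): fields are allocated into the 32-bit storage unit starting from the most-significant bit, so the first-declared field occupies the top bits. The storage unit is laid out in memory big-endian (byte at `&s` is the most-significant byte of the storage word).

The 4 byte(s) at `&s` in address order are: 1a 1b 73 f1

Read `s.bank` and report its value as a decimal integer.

134

[0]=0x1a [1]=0x1b [2]=0x73 [3]=0xf1 (big-endian) → word 0x1a1b73f1
prio:4 @ bit 28 → (0x1a1b73f1>>28)&0xf = 0x1
rsvd:1 @ bit 27 → (0x1a1b73f1>>27)&0x1 = 0x1
bank:9 @ bit 18 → (0x1a1b73f1>>18)&0x1ff = 0x86  ←
opcode:3 @ bit 15 → (0x1a1b73f1>>15)&0x7 = 0x6
len:15 @ bit 0 → (0x1a1b73f1>>0)&0x7fff = 0x73f1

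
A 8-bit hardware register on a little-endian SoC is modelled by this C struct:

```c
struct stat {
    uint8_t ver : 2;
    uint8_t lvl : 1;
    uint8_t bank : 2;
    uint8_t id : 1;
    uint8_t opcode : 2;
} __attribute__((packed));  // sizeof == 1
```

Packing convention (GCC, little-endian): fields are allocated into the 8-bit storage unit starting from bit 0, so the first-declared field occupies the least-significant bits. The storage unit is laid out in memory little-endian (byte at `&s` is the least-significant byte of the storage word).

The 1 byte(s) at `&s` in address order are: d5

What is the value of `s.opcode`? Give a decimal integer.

[0]=0xd5 (little-endian) → word 0xd5
ver:2 @ bit 0 → (0xd5>>0)&0x3 = 0x1
lvl:1 @ bit 2 → (0xd5>>2)&0x1 = 0x1
bank:2 @ bit 3 → (0xd5>>3)&0x3 = 0x2
id:1 @ bit 5 → (0xd5>>5)&0x1 = 0x0
opcode:2 @ bit 6 → (0xd5>>6)&0x3 = 0x3  ←

3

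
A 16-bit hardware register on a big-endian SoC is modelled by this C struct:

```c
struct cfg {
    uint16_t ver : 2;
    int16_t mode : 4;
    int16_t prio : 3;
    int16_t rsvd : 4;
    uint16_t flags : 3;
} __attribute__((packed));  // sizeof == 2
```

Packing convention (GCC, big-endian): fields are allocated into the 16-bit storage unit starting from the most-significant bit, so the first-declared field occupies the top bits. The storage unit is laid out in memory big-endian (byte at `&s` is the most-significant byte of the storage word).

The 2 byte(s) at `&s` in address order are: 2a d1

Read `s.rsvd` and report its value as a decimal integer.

-6

[0]=0x2a [1]=0xd1 (big-endian) → word 0x2ad1
ver:2 @ bit 14 → (0x2ad1>>14)&0x3 = 0x0
mode:4 @ bit 10 → (0x2ad1>>10)&0xf = 0xa
prio:3 @ bit 7 → (0x2ad1>>7)&0x7 = 0x5
rsvd:4 @ bit 3 → (0x2ad1>>3)&0xf = 0xa  ←
flags:3 @ bit 0 → (0x2ad1>>0)&0x7 = 0x1
rsvd signed 4b, MSB=1: 10 - 16 = -6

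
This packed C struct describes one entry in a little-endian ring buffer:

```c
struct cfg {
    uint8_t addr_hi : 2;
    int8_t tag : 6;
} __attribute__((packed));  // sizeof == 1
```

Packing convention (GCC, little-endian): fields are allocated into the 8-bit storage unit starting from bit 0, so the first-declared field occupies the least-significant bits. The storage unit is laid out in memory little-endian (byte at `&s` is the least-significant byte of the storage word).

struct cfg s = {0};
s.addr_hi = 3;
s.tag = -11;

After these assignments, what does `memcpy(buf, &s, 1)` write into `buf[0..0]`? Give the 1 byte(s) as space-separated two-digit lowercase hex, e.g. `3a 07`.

[0+:2] addr_hi=3 & 0x3 = 0x3; word=0x03
[2+:6] tag=-11 & 0x3f = 0x35; word=0xd7
word = 0xd7 → little-endian bytes:
  [0]=0xd7

d7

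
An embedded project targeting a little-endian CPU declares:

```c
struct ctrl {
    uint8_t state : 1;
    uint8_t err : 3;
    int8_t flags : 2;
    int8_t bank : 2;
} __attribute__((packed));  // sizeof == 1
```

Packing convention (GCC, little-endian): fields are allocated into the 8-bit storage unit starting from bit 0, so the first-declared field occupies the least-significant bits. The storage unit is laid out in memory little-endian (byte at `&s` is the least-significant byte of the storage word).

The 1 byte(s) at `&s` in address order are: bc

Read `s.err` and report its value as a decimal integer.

[0]=0xbc (little-endian) → word 0xbc
state:1 @ bit 0 → (0xbc>>0)&0x1 = 0x0
err:3 @ bit 1 → (0xbc>>1)&0x7 = 0x6  ←
flags:2 @ bit 4 → (0xbc>>4)&0x3 = 0x3
bank:2 @ bit 6 → (0xbc>>6)&0x3 = 0x2

6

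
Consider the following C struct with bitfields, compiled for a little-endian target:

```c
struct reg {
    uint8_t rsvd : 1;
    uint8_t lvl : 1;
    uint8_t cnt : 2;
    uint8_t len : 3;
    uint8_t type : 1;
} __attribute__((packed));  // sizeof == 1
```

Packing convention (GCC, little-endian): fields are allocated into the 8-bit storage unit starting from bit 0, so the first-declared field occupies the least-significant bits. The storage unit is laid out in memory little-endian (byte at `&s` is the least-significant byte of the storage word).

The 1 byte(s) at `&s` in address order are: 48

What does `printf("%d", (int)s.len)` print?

4

[0]=0x48 (little-endian) → word 0x48
rsvd [0+:1] = (word>>0) & 0x1 = 0
lvl [1+:1] = (word>>1) & 0x1 = 0
cnt [2+:2] = (word>>2) & 0x3 = 2
len [4+:3] = (word>>4) & 0x7 = 4  ←
type [7+:1] = (word>>7) & 0x1 = 0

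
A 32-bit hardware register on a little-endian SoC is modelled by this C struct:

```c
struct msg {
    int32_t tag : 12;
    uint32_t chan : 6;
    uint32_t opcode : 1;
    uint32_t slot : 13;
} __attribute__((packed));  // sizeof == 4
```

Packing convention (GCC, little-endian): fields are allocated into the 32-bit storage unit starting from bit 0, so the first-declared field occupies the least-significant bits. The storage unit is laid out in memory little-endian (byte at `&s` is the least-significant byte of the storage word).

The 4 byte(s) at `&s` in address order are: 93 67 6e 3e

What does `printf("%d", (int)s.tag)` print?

1939

[0]=0x93 [1]=0x67 [2]=0x6e [3]=0x3e (little-endian) → word 0x3e6e6793
tag:12 @ bit 0 → (0x3e6e6793>>0)&0xfff = 0x793  ←
chan:6 @ bit 12 → (0x3e6e6793>>12)&0x3f = 0x26
opcode:1 @ bit 18 → (0x3e6e6793>>18)&0x1 = 0x1
slot:13 @ bit 19 → (0x3e6e6793>>19)&0x1fff = 0x7cd
tag signed 12b, MSB=0: value = 1939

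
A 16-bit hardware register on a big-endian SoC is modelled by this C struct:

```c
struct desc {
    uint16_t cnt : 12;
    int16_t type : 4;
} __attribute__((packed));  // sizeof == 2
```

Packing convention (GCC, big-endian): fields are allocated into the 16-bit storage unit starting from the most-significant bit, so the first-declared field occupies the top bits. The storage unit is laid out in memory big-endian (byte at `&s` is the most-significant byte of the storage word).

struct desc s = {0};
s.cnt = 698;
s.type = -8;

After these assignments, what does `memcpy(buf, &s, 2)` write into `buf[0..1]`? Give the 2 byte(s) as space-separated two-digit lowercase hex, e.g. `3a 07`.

[4+:12] cnt=698 & 0xfff = 0x2ba; word=0x2ba0
[0+:4] type=-8 & 0xf = 0x8; word=0x2ba8
word = 0x2ba8 → big-endian bytes:
  [0]=0x2b  [1]=0xa8

2b a8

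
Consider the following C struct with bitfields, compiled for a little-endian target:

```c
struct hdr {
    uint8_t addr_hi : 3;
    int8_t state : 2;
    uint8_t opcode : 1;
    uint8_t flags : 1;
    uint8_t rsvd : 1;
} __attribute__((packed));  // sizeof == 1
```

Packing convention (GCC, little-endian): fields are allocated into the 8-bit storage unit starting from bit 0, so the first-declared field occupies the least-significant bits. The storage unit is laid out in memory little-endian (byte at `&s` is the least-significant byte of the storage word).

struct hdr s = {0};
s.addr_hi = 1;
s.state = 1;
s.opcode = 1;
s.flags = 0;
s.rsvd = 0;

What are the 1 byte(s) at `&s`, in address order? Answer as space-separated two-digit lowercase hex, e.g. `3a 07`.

29

[0+:3] addr_hi=1 & 0x7 = 0x1; word=0x01
[3+:2] state=1 & 0x3 = 0x1; word=0x09
[5+:1] opcode=1 & 0x1 = 0x1; word=0x29
[6+:1] flags=0 & 0x1 = 0x0; word=0x29
[7+:1] rsvd=0 & 0x1 = 0x0; word=0x29
word = 0x29 → little-endian bytes:
  [0]=0x29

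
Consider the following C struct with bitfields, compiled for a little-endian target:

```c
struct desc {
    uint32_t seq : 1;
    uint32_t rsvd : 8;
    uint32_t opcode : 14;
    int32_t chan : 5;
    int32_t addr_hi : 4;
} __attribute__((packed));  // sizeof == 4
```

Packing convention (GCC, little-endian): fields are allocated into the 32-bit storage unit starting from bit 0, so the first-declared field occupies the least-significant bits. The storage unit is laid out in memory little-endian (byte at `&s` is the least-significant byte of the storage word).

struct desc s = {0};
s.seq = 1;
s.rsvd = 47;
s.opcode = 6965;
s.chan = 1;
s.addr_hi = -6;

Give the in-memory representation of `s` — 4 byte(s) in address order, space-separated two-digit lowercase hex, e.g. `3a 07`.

5f 6a b6 a0

seq:1 = 1 → 0x1 << 0 → word 0x00000001
rsvd:8 = 47 → 0x2f << 1 → word 0x0000005f
opcode:14 = 6965 → 0x1b35 << 9 → word 0x00366a5f
chan:5 = 1 → 0x1 << 23 → word 0x00b66a5f
addr_hi:4 = -6 → 0xa << 28 → word 0xa0b66a5f
word = 0xa0b66a5f → little-endian bytes:
  [0]=0x5f  [1]=0x6a  [2]=0xb6  [3]=0xa0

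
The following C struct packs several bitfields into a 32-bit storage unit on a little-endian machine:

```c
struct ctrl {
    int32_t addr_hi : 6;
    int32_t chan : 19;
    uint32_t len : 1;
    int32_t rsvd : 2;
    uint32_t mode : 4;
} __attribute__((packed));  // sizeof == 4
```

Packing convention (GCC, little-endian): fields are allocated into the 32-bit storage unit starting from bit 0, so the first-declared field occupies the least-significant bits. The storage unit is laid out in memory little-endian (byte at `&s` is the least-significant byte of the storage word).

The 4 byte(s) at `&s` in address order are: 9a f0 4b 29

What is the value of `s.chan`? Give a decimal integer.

-184382

[0]=0x9a [1]=0xf0 [2]=0x4b [3]=0x29 (little-endian) → word 0x294bf09a
addr_hi [0+:6] = (word>>0) & 0x3f = 26
chan [6+:19] = (word>>6) & 0x7ffff = 339906  ←
len [25+:1] = (word>>25) & 0x1 = 0
rsvd [26+:2] = (word>>26) & 0x3 = 2
mode [28+:4] = (word>>28) & 0xf = 2
chan signed 19b, MSB=1: 339906 - 524288 = -184382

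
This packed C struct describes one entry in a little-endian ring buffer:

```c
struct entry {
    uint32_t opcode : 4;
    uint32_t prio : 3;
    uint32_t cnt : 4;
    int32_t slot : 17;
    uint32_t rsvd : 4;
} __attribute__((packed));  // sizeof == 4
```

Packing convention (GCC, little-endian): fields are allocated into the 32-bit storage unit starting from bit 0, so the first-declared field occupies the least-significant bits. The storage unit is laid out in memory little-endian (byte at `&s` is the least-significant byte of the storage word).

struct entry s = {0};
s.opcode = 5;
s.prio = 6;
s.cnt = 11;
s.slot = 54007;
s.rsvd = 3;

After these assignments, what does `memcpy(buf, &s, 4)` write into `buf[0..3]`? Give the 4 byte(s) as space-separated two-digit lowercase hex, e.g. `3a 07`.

opcode:4 = 5 → 0x5 << 0 → word 0x00000005
prio:3 = 6 → 0x6 << 4 → word 0x00000065
cnt:4 = 11 → 0xb << 7 → word 0x000005e5
slot:17 = 54007 → 0xd2f7 << 11 → word 0x0697bde5
rsvd:4 = 3 → 0x3 << 28 → word 0x3697bde5
word = 0x3697bde5 → little-endian bytes:
  [0]=0xe5  [1]=0xbd  [2]=0x97  [3]=0x36

e5 bd 97 36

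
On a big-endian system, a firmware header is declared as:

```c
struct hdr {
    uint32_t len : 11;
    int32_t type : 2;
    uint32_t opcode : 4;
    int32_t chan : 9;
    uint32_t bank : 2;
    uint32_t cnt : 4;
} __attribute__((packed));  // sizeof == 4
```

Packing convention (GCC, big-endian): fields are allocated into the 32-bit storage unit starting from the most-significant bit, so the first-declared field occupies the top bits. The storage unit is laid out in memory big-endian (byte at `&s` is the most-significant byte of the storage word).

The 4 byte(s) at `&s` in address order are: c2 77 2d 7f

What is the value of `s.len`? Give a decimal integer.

1555

[0]=0xc2 [1]=0x77 [2]=0x2d [3]=0x7f (big-endian) → word 0xc2772d7f
len:11 @ bit 21 → (0xc2772d7f>>21)&0x7ff = 0x613  ←
type:2 @ bit 19 → (0xc2772d7f>>19)&0x3 = 0x2
opcode:4 @ bit 15 → (0xc2772d7f>>15)&0xf = 0xe
chan:9 @ bit 6 → (0xc2772d7f>>6)&0x1ff = 0xb5
bank:2 @ bit 4 → (0xc2772d7f>>4)&0x3 = 0x3
cnt:4 @ bit 0 → (0xc2772d7f>>0)&0xf = 0xf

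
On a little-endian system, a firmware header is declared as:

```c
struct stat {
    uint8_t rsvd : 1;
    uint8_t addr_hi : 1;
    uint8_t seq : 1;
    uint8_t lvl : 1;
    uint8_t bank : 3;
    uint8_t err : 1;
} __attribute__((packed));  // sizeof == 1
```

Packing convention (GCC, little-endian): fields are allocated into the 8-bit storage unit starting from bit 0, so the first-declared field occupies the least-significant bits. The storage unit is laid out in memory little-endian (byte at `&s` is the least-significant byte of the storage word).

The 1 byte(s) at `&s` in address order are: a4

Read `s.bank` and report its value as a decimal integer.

[0]=0xa4 (little-endian) → word 0xa4
rsvd:1 @ bit 0 → (0xa4>>0)&0x1 = 0x0
addr_hi:1 @ bit 1 → (0xa4>>1)&0x1 = 0x0
seq:1 @ bit 2 → (0xa4>>2)&0x1 = 0x1
lvl:1 @ bit 3 → (0xa4>>3)&0x1 = 0x0
bank:3 @ bit 4 → (0xa4>>4)&0x7 = 0x2  ←
err:1 @ bit 7 → (0xa4>>7)&0x1 = 0x1

2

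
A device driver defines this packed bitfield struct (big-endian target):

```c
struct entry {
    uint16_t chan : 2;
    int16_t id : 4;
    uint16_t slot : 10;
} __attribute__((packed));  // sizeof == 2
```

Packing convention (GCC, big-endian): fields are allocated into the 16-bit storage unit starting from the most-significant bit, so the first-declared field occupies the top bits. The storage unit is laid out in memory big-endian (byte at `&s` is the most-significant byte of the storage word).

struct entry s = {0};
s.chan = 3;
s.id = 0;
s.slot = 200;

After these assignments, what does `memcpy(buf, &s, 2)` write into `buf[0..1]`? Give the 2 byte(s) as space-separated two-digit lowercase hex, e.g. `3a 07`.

chan (2b) val=3 bits=0x3 at bit 14: 0xc000
id (4b) val=0 bits=0x0 at bit 10: 0xc000
slot (10b) val=200 bits=0xc8 at bit 0: 0xc0c8
word = 0xc0c8 → big-endian bytes:
  [0]=0xc0  [1]=0xc8

c0 c8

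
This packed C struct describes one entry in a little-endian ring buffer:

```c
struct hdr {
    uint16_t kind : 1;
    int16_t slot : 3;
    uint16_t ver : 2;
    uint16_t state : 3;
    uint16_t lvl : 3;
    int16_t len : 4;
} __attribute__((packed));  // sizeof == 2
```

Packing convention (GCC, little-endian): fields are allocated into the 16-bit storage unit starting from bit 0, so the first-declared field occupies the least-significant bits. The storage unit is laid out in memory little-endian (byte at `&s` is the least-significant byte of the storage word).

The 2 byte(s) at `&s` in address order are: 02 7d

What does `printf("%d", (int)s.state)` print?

4

[0]=0x02 [1]=0x7d (little-endian) → word 0x7d02
kind [0+:1] = (word>>0) & 0x1 = 0
slot [1+:3] = (word>>1) & 0x7 = 1
ver [4+:2] = (word>>4) & 0x3 = 0
state [6+:3] = (word>>6) & 0x7 = 4  ←
lvl [9+:3] = (word>>9) & 0x7 = 6
len [12+:4] = (word>>12) & 0xf = 7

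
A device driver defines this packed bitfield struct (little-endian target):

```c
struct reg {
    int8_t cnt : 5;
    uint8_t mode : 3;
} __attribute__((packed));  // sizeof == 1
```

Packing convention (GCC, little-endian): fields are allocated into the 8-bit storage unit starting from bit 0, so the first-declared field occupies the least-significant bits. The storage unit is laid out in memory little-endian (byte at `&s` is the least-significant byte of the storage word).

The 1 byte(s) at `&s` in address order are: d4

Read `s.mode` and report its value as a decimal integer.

6

[0]=0xd4 (little-endian) → word 0xd4
cnt [0+:5] = (word>>0) & 0x1f = 20
mode [5+:3] = (word>>5) & 0x7 = 6  ←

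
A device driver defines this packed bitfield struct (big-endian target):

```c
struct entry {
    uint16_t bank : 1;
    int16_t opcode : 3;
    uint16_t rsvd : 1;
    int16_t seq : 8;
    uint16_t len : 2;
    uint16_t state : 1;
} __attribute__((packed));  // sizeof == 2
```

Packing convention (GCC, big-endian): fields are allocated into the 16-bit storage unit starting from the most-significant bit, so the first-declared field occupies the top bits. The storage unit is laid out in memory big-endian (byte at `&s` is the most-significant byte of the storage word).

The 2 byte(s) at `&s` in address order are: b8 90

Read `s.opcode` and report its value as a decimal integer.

3

[0]=0xb8 [1]=0x90 (big-endian) → word 0xb890
bank:1 @ bit 15 → (0xb890>>15)&0x1 = 0x1
opcode:3 @ bit 12 → (0xb890>>12)&0x7 = 0x3  ←
rsvd:1 @ bit 11 → (0xb890>>11)&0x1 = 0x1
seq:8 @ bit 3 → (0xb890>>3)&0xff = 0x12
len:2 @ bit 1 → (0xb890>>1)&0x3 = 0x0
state:1 @ bit 0 → (0xb890>>0)&0x1 = 0x0
opcode signed 3b, MSB=0: value = 3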